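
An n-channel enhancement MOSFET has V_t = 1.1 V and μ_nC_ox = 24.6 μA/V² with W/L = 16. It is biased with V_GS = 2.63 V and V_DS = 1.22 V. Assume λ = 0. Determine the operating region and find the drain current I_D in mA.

k_n = μ_nC_ox · (W/L) = 0.3936 mA/V².
V_ov = V_GS − V_t = 2.63 − 1.1 = 1.53 V.
Since V_DS = 1.22 V < V_ov = 1.53 V, the device is in the triode region.
I_D = k_n [V_ov · V_DS − ½ V_DS²] = 0.3936 × [1.53 × 1.22 − 0.5 × 1.22²] = 0.442 mA.

Triode; I_D = 0.442 mA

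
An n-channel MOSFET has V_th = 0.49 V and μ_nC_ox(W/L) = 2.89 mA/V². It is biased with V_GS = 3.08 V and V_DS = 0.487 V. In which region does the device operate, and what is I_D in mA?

Triode; I_D = 3.30 mA

V_ov = V_GS − V_th = 3.08 − 0.49 = 2.59 V.
Since V_DS = 0.487 V < V_ov = 2.59 V, the device is in the triode region.
I_D = k_n [V_ov · V_DS − ½ V_DS²] = 2.89 × [2.59 × 0.487 − 0.5 × 0.487²] = 3.3 mA.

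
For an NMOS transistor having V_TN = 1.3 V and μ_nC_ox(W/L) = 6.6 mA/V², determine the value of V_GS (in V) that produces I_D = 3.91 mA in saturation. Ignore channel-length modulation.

V_GS = 2.39 V

In saturation I_D = ½ k_n (V_GS − V_TN)², so V_GS − V_TN = √(2 I_D / k_n) = √(2 × 3.91 / 6.6) = 1.09 V.
V_GS = 1.3 + 1.09 = 2.39 V.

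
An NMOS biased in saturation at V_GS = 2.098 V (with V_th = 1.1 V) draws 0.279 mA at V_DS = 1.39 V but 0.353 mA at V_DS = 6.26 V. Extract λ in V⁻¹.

With V_GS fixed, I_D ∝ (1 + λ V_DS) in saturation, so I_D2/I_D1 = (1 + λ V_DS2)/(1 + λ V_DS1).
0.353/0.279 = 1.265 = (1 + 6.26 λ)/(1 + 1.39 λ).
Solving: λ (I_D1 V_DS2 − I_D2 V_DS1) = I_D2 − I_D1, so λ = (0.353 − 0.279) / (0.279 × 6.26 − 0.353 × 1.39) = 0.074 / 1.26 = 0.0589 V⁻¹.

λ = 0.0589 V⁻¹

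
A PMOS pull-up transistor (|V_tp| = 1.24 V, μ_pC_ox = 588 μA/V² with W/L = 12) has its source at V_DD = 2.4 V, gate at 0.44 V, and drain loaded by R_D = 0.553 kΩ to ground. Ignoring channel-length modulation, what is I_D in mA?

V_SG = V_DD − V_G = 2.4 − 0.44 = 1.96 V, so V_ov = 1.96 − 1.24 = 0.72 V.
k_p = μ_pC_ox · (W/L) = 7.056 mA/V².
Assume saturation: I_D = ½ k_p V_ov² = 0.5 × 7.056 × 0.72² = 1.83 mA, giving V_SD = V_DD − I_D R_D = 2.4 − 1.83 × 0.553 = 1.39 V.
V_SD = 1.39 V ≥ V_ov = 0.72 V, confirming saturation.

I_D = 1.83 mA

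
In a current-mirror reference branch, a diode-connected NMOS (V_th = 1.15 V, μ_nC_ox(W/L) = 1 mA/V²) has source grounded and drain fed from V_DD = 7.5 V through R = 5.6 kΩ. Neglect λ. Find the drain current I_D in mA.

With gate tied to drain, V_GS = V_DS ≥ V_GS − V_th, so the device is in saturation.
KCL at the drain: ½ k_n (V_GS − V_th)² = (V_DD − V_GS)/R.
Let x = V_GS − 1.15. Then 2.8 x² + x − 6.35 = 0, giving x = 1.34 V (positive root), so V_GS = 2.49 V.
I_D = (V_DD − V_GS)/R = (7.5 − 2.49) / 5.6 = 0.895 mA.

I_D = 0.895 mA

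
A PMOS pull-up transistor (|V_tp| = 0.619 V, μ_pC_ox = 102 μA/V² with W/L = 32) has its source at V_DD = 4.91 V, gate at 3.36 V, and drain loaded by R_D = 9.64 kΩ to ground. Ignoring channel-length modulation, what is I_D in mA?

V_SG = V_DD − V_G = 4.91 − 3.36 = 1.55 V, so V_ov = 1.55 − 0.619 = 0.931 V.
k_p = μ_pC_ox · (W/L) = 3.264 mA/V².
Assume saturation: I_D = ½ k_p V_ov² = 0.5 × 3.264 × 0.931² = 1.41 mA, giving V_SD = V_DD − I_D R_D = 4.91 − 1.41 × 9.64 = -8.73 V.
But -8.73 V < V_ov = 0.931 V, so the device is actually in triode.
In triode I_D = k_p[V_ov V_SD − ½ V_SD²] and I_D = (V_DD − V_SD)/R_D. Equating: 15.7 V_SD² − 30.29 V_SD + 4.91 = 0, giving V_SD = 0.179 V (the root below V_ov).
I_D = (4.91 − 0.179) / 9.64 = 0.491 mA.

I_D = 0.491 mA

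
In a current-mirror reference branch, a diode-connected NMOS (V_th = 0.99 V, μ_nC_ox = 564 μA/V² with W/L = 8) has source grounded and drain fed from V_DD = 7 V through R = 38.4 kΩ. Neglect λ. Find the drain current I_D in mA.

With gate tied to drain, V_GS = V_DS ≥ V_GS − V_th, so the device is in saturation.
k_n = μ_nC_ox · (W/L) = 4.512 mA/V².
KCL at the drain: ½ k_n (V_GS − V_th)² = (V_DD − V_GS)/R.
Let x = V_GS − 0.99. Then 86.6 x² + x − 6.01 = 0, giving x = 0.258 V (positive root), so V_GS = 1.25 V.
I_D = (V_DD − V_GS)/R = (7 − 1.25) / 38.4 = 0.15 mA.

I_D = 0.150 mA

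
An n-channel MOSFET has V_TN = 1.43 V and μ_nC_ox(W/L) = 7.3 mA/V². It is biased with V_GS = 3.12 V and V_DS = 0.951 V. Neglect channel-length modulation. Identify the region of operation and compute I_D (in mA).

Triode; I_D = 8.43 mA

V_ov = V_GS − V_TN = 3.12 − 1.43 = 1.69 V.
Since V_DS = 0.951 V < V_ov = 1.69 V, the device is in the triode region.
I_D = k_n [V_ov · V_DS − ½ V_DS²] = 7.3 × [1.69 × 0.951 − 0.5 × 0.951²] = 8.43 mA.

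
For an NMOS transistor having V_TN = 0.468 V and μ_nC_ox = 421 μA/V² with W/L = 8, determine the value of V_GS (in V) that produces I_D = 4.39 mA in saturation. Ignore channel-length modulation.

V_GS = 2.08 V

k_n = μ_nC_ox · (W/L) = 3.368 mA/V².
In saturation I_D = ½ k_n (V_GS − V_TN)², so V_GS − V_TN = √(2 I_D / k_n) = √(2 × 4.39 / 3.368) = 1.61 V.
V_GS = 0.468 + 1.61 = 2.08 V.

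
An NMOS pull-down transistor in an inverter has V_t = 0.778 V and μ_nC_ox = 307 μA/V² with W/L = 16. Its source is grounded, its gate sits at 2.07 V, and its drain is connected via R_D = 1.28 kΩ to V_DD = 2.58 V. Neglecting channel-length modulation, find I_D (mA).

I_D = 1.77 mA

V_GS = V_G = 2.07 V, so V_ov = 2.07 − 0.778 = 1.29 V.
k_n = μ_nC_ox · (W/L) = 4.912 mA/V².
Assume saturation: I_D = ½ k_n V_ov² = 0.5 × 4.912 × 1.29² = 4.1 mA, giving V_DS = V_DD − I_D R_D = 2.58 − 4.1 × 1.28 = -2.67 V.
But -2.67 V < V_ov = 1.29 V, so the device is actually in triode.
In triode I_D = k_n[V_ov V_DS − ½ V_DS²] and I_D = (V_DD − V_DS)/R_D. Equating: 3.14 V_DS² − 9.123 V_DS + 2.58 = 0, giving V_DS = 0.318 V (the root below V_ov).
I_D = (2.58 − 0.318) / 1.28 = 1.77 mA.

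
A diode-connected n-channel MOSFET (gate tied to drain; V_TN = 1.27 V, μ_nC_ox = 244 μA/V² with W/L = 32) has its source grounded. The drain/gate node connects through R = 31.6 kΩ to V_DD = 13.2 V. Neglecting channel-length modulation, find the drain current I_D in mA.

I_D = 0.368 mA

With gate tied to drain, V_GS = V_DS ≥ V_GS − V_TN, so the device is in saturation.
k_n = μ_nC_ox · (W/L) = 7.808 mA/V².
KCL at the drain: ½ k_n (V_GS − V_TN)² = (V_DD − V_GS)/R.
Let x = V_GS − 1.27. Then 123 x² + x − 11.93 = 0, giving x = 0.307 V (positive root), so V_GS = 1.58 V.
I_D = (V_DD − V_GS)/R = (13.2 − 1.58) / 31.6 = 0.368 mA.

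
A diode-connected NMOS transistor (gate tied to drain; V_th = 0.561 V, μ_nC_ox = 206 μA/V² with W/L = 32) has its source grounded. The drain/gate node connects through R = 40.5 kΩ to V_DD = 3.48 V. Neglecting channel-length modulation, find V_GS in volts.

V_GS = 0.705 V

With gate tied to drain, V_GS = V_DS ≥ V_GS − V_th, so the device is in saturation.
k_n = μ_nC_ox · (W/L) = 6.592 mA/V².
KCL at the drain: ½ k_n (V_GS − V_th)² = (V_DD − V_GS)/R.
Let x = V_GS − 0.561. Then 133 x² + x − 2.919 = 0, giving x = 0.144 V (positive root), so V_GS = 0.705 V.
I_D = (V_DD − V_GS)/R = (3.48 − 0.705) / 40.5 = 0.0685 mA.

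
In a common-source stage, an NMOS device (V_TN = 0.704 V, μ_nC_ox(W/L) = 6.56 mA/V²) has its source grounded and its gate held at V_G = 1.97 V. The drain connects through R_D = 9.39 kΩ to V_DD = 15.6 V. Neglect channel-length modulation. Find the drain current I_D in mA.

I_D = 1.64 mA

V_GS = V_G = 1.97 V, so V_ov = 1.97 − 0.704 = 1.27 V.
Assume saturation: I_D = ½ k_n V_ov² = 0.5 × 6.56 × 1.27² = 5.26 mA, giving V_DS = V_DD − I_D R_D = 15.6 − 5.26 × 9.39 = -33.8 V.
But -33.8 V < V_ov = 1.27 V, so the device is actually in triode.
In triode I_D = k_n[V_ov V_DS − ½ V_DS²] and I_D = (V_DD − V_DS)/R_D. Equating: 30.8 V_DS² − 78.98 V_DS + 15.6 = 0, giving V_DS = 0.216 V (the root below V_ov).
I_D = (15.6 − 0.216) / 9.39 = 1.64 mA.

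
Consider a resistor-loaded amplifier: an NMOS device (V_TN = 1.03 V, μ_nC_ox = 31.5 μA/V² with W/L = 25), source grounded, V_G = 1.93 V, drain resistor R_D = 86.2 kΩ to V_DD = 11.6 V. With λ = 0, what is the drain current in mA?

I_D = 0.132 mA

V_GS = V_G = 1.93 V, so V_ov = 1.93 − 1.03 = 0.9 V.
k_n = μ_nC_ox · (W/L) = 0.7875 mA/V².
Assume saturation: I_D = ½ k_n V_ov² = 0.5 × 0.7875 × 0.9² = 0.319 mA, giving V_DS = V_DD − I_D R_D = 11.6 − 0.319 × 86.2 = -15.9 V.
But -15.9 V < V_ov = 0.9 V, so the device is actually in triode.
In triode I_D = k_n[V_ov V_DS − ½ V_DS²] and I_D = (V_DD − V_DS)/R_D. Equating: 33.9 V_DS² − 62.09 V_DS + 11.6 = 0, giving V_DS = 0.211 V (the root below V_ov).
I_D = (11.6 − 0.211) / 86.2 = 0.132 mA.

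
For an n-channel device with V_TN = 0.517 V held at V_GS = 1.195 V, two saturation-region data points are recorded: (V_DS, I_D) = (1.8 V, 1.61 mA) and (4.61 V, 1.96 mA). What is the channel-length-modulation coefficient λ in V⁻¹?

λ = 0.0899 V⁻¹

With V_GS fixed, I_D ∝ (1 + λ V_DS) in saturation, so I_D2/I_D1 = (1 + λ V_DS2)/(1 + λ V_DS1).
1.96/1.61 = 1.217 = (1 + 4.61 λ)/(1 + 1.8 λ).
Solving: λ (I_D1 V_DS2 − I_D2 V_DS1) = I_D2 − I_D1, so λ = (1.96 − 1.61) / (1.61 × 4.61 − 1.96 × 1.8) = 0.35 / 3.89 = 0.0899 V⁻¹.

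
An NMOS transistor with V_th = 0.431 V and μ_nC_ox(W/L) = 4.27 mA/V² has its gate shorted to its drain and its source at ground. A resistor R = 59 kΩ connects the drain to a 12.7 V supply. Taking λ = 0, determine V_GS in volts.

With gate tied to drain, V_GS = V_DS ≥ V_GS − V_th, so the device is in saturation.
KCL at the drain: ½ k_n (V_GS − V_th)² = (V_DD − V_GS)/R.
Let x = V_GS − 0.431. Then 126 x² + x − 12.27 = 0, giving x = 0.308 V (positive root), so V_GS = 0.739 V.
I_D = (V_DD − V_GS)/R = (12.7 − 0.739) / 59 = 0.203 mA.

V_GS = 0.739 V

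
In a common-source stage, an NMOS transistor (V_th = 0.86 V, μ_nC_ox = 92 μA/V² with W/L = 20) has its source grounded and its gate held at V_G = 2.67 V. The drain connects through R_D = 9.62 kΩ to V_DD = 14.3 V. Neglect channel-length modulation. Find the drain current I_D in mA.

I_D = 1.43 mA

V_GS = V_G = 2.67 V, so V_ov = 2.67 − 0.86 = 1.81 V.
k_n = μ_nC_ox · (W/L) = 1.84 mA/V².
Assume saturation: I_D = ½ k_n V_ov² = 0.5 × 1.84 × 1.81² = 3.01 mA, giving V_DS = V_DD − I_D R_D = 14.3 − 3.01 × 9.62 = -14.7 V.
But -14.7 V < V_ov = 1.81 V, so the device is actually in triode.
In triode I_D = k_n[V_ov V_DS − ½ V_DS²] and I_D = (V_DD − V_DS)/R_D. Equating: 8.85 V_DS² − 33.04 V_DS + 14.3 = 0, giving V_DS = 0.5 V (the root below V_ov).
I_D = (14.3 − 0.5) / 9.62 = 1.43 mA.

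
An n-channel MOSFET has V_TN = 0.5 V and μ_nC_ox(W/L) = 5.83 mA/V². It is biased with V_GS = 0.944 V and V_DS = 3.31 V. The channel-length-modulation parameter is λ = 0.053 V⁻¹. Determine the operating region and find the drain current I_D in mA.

Saturation; I_D = 0.675 mA

V_ov = V_GS − V_TN = 0.944 − 0.5 = 0.444 V.
Since V_DS = 3.31 V ≥ V_ov = 0.444 V, the device is in saturation.
I_D = ½ k_n V_ov² (1 + λ V_DS) = 0.5 × 5.83 × 0.444² × (1 + 0.053 × 3.31) = 0.675 mA.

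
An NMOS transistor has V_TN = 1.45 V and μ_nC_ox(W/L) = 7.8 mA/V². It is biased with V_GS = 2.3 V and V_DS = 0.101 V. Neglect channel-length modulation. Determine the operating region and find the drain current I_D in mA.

Triode; I_D = 0.630 mA

V_ov = V_GS − V_TN = 2.3 − 1.45 = 0.85 V.
Since V_DS = 0.101 V < V_ov = 0.85 V, the device is in the triode region.
I_D = k_n [V_ov · V_DS − ½ V_DS²] = 7.8 × [0.85 × 0.101 − 0.5 × 0.101²] = 0.63 mA.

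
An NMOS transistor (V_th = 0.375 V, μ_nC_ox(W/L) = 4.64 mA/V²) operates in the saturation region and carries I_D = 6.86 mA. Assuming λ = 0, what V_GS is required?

V_GS = 2.09 V

In saturation I_D = ½ k_n (V_GS − V_th)², so V_GS − V_th = √(2 I_D / k_n) = √(2 × 6.86 / 4.64) = 1.72 V.
V_GS = 0.375 + 1.72 = 2.09 V.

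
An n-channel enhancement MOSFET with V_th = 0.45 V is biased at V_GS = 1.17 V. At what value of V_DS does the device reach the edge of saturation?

V_DS,sat = 0.720 V

The boundary between triode and saturation is V_DS = V_GS − V_th = V_ov.
V_ov = 1.17 − 0.45 = 0.72 V.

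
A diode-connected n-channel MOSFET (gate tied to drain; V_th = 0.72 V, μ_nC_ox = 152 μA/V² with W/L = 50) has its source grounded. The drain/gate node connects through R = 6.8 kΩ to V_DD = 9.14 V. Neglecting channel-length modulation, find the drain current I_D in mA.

With gate tied to drain, V_GS = V_DS ≥ V_GS − V_th, so the device is in saturation.
k_n = μ_nC_ox · (W/L) = 7.6 mA/V².
KCL at the drain: ½ k_n (V_GS − V_th)² = (V_DD − V_GS)/R.
Let x = V_GS − 0.72. Then 25.8 x² + x − 8.42 = 0, giving x = 0.552 V (positive root), so V_GS = 1.27 V.
I_D = (V_DD − V_GS)/R = (9.14 − 1.27) / 6.8 = 1.16 mA.

I_D = 1.16 mA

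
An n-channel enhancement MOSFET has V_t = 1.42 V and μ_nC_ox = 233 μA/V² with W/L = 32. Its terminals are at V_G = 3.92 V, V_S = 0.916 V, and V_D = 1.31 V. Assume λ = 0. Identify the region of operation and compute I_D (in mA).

Triode; I_D = 4.07 mA

V_GS = V_G − V_S = 3.92 − 0.916 = 3 V; V_DS = V_D − V_S = 1.31 − 0.916 = 0.394 V.
k_n = μ_nC_ox · (W/L) = 7.456 mA/V².
V_ov = V_GS − V_t = 3 − 1.42 = 1.58 V.
Since V_DS = 0.394 V < V_ov = 1.58 V, the device is in the triode region.
I_D = k_n [V_ov · V_DS − ½ V_DS²] = 7.456 × [1.58 × 0.394 − 0.5 × 0.394²] = 4.07 mA.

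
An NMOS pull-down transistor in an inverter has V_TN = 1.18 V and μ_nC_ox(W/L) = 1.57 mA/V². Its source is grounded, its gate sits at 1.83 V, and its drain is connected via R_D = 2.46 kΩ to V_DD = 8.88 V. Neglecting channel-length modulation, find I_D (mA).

I_D = 0.332 mA

V_GS = V_G = 1.83 V, so V_ov = 1.83 − 1.18 = 0.65 V.
Assume saturation: I_D = ½ k_n V_ov² = 0.5 × 1.57 × 0.65² = 0.332 mA, giving V_DS = V_DD − I_D R_D = 8.88 − 0.332 × 2.46 = 8.06 V.
V_DS = 8.06 V ≥ V_ov = 0.65 V, confirming saturation.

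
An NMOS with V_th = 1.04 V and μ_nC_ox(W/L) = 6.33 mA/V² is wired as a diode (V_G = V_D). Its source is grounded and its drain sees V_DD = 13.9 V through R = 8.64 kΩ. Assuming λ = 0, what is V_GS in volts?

With gate tied to drain, V_GS = V_DS ≥ V_GS − V_th, so the device is in saturation.
KCL at the drain: ½ k_n (V_GS − V_th)² = (V_DD − V_GS)/R.
Let x = V_GS − 1.04. Then 27.3 x² + x − 12.86 = 0, giving x = 0.668 V (positive root), so V_GS = 1.71 V.
I_D = (V_DD − V_GS)/R = (13.9 − 1.71) / 8.64 = 1.41 mA.

V_GS = 1.71 V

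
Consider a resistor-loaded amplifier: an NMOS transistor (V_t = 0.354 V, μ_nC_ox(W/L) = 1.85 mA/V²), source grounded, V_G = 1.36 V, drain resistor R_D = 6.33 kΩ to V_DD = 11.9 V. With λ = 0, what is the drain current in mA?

V_GS = V_G = 1.36 V, so V_ov = 1.36 − 0.354 = 1.01 V.
Assume saturation: I_D = ½ k_n V_ov² = 0.5 × 1.85 × 1.01² = 0.936 mA, giving V_DS = V_DD − I_D R_D = 11.9 − 0.936 × 6.33 = 5.97 V.
V_DS = 5.97 V ≥ V_ov = 1.01 V, confirming saturation.

I_D = 0.936 mA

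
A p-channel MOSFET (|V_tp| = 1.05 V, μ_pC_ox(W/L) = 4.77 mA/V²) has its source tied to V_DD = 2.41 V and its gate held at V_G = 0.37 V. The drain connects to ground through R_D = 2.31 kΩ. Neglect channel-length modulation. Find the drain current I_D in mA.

V_SG = V_DD − V_G = 2.41 − 0.37 = 2.04 V, so V_ov = 2.04 − 1.05 = 0.99 V.
Assume saturation: I_D = ½ k_p V_ov² = 0.5 × 4.77 × 0.99² = 2.34 mA, giving V_SD = V_DD − I_D R_D = 2.41 − 2.34 × 2.31 = -2.99 V.
But -2.99 V < V_ov = 0.99 V, so the device is actually in triode.
In triode I_D = k_p[V_ov V_SD − ½ V_SD²] and I_D = (V_DD − V_SD)/R_D. Equating: 5.51 V_SD² − 11.91 V_SD + 2.41 = 0, giving V_SD = 0.226 V (the root below V_ov).
I_D = (2.41 − 0.226) / 2.31 = 0.945 mA.

I_D = 0.945 mA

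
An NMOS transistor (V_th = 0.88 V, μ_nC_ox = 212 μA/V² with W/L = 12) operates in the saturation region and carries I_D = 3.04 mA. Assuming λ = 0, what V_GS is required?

k_n = μ_nC_ox · (W/L) = 2.544 mA/V².
In saturation I_D = ½ k_n (V_GS − V_th)², so V_GS − V_th = √(2 I_D / k_n) = √(2 × 3.04 / 2.544) = 1.55 V.
V_GS = 0.88 + 1.55 = 2.43 V.

V_GS = 2.43 V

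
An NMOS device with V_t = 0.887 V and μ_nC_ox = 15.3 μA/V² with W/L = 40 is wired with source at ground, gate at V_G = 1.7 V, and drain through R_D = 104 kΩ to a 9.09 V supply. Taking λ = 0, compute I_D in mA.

I_D = 0.0855 mA

V_GS = V_G = 1.7 V, so V_ov = 1.7 − 0.887 = 0.813 V.
k_n = μ_nC_ox · (W/L) = 0.612 mA/V².
Assume saturation: I_D = ½ k_n V_ov² = 0.5 × 0.612 × 0.813² = 0.202 mA, giving V_DS = V_DD − I_D R_D = 9.09 − 0.202 × 104 = -11.9 V.
But -11.9 V < V_ov = 0.813 V, so the device is actually in triode.
In triode I_D = k_n[V_ov V_DS − ½ V_DS²] and I_D = (V_DD − V_DS)/R_D. Equating: 31.8 V_DS² − 52.75 V_DS + 9.09 = 0, giving V_DS = 0.195 V (the root below V_ov).
I_D = (9.09 − 0.195) / 104 = 0.0855 mA.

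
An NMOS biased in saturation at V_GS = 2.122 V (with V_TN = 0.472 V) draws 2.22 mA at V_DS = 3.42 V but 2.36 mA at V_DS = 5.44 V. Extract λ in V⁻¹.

With V_GS fixed, I_D ∝ (1 + λ V_DS) in saturation, so I_D2/I_D1 = (1 + λ V_DS2)/(1 + λ V_DS1).
2.36/2.22 = 1.063 = (1 + 5.44 λ)/(1 + 3.42 λ).
Solving: λ (I_D1 V_DS2 − I_D2 V_DS1) = I_D2 − I_D1, so λ = (2.36 − 2.22) / (2.22 × 5.44 − 2.36 × 3.42) = 0.14 / 4.01 = 0.035 V⁻¹.

λ = 0.0350 V⁻¹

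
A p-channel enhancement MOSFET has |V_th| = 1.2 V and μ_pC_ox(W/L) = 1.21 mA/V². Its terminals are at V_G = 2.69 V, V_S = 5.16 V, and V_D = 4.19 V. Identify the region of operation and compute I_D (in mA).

V_SG = V_S − V_G = 5.16 − 2.69 = 2.47 V; V_SD = V_S − V_D = 5.16 − 4.19 = 0.97 V.
V_ov = V_SG − |V_th| = 2.47 − 1.2 = 1.27 V.
Since V_SD = 0.97 V < V_ov = 1.27 V, the device is in the triode region.
I_D = k_p [V_ov · V_SD − ½ V_SD²] = 1.21 × [1.27 × 0.97 − 0.5 × 0.97²] = 0.921 mA.

Triode; I_D = 0.921 mA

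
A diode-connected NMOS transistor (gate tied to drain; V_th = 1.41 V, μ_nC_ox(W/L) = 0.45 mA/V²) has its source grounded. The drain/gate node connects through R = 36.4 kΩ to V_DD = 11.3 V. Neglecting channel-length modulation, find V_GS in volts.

With gate tied to drain, V_GS = V_DS ≥ V_GS − V_th, so the device is in saturation.
KCL at the drain: ½ k_n (V_GS − V_th)² = (V_DD − V_GS)/R.
Let x = V_GS − 1.41. Then 8.19 x² + x − 9.89 = 0, giving x = 1.04 V (positive root), so V_GS = 2.45 V.
I_D = (V_DD − V_GS)/R = (11.3 − 2.45) / 36.4 = 0.243 mA.

V_GS = 2.45 V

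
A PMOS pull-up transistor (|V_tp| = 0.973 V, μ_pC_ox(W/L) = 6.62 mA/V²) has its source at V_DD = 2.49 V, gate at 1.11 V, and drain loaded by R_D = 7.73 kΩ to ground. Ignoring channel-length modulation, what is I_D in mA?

I_D = 0.305 mA

V_SG = V_DD − V_G = 2.49 − 1.11 = 1.38 V, so V_ov = 1.38 − 0.973 = 0.407 V.
Assume saturation: I_D = ½ k_p V_ov² = 0.5 × 6.62 × 0.407² = 0.548 mA, giving V_SD = V_DD − I_D R_D = 2.49 − 0.548 × 7.73 = -1.75 V.
But -1.75 V < V_ov = 0.407 V, so the device is actually in triode.
In triode I_D = k_p[V_ov V_SD − ½ V_SD²] and I_D = (V_DD − V_SD)/R_D. Equating: 25.6 V_SD² − 21.83 V_SD + 2.49 = 0, giving V_SD = 0.136 V (the root below V_ov).
I_D = (2.49 − 0.136) / 7.73 = 0.305 mA.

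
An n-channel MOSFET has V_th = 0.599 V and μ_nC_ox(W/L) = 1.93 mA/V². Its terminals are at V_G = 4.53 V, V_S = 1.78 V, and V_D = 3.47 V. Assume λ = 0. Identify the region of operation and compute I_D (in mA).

V_GS = V_G − V_S = 4.53 − 1.78 = 2.75 V; V_DS = V_D − V_S = 3.47 − 1.78 = 1.69 V.
V_ov = V_GS − V_th = 2.75 − 0.599 = 2.15 V.
Since V_DS = 1.69 V < V_ov = 2.15 V, the device is in the triode region.
I_D = k_n [V_ov · V_DS − ½ V_DS²] = 1.93 × [2.15 × 1.69 − 0.5 × 1.69²] = 4.26 mA.

Triode; I_D = 4.26 mA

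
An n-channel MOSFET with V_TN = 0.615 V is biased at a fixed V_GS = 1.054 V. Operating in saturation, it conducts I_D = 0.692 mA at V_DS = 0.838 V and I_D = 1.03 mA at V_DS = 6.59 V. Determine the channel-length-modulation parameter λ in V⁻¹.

With V_GS fixed, I_D ∝ (1 + λ V_DS) in saturation, so I_D2/I_D1 = (1 + λ V_DS2)/(1 + λ V_DS1).
1.03/0.692 = 1.488 = (1 + 6.59 λ)/(1 + 0.838 λ).
Solving: λ (I_D1 V_DS2 − I_D2 V_DS1) = I_D2 − I_D1, so λ = (1.03 − 0.692) / (0.692 × 6.59 − 1.03 × 0.838) = 0.338 / 3.7 = 0.0914 V⁻¹.

λ = 0.0914 V⁻¹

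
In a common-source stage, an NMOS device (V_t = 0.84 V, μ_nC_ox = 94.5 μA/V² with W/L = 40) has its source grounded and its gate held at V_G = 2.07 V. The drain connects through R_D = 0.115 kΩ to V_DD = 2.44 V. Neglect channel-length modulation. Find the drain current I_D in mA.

V_GS = V_G = 2.07 V, so V_ov = 2.07 − 0.84 = 1.23 V.
k_n = μ_nC_ox · (W/L) = 3.78 mA/V².
Assume saturation: I_D = ½ k_n V_ov² = 0.5 × 3.78 × 1.23² = 2.86 mA, giving V_DS = V_DD − I_D R_D = 2.44 − 2.86 × 0.115 = 2.11 V.
V_DS = 2.11 V ≥ V_ov = 1.23 V, confirming saturation.

I_D = 2.86 mA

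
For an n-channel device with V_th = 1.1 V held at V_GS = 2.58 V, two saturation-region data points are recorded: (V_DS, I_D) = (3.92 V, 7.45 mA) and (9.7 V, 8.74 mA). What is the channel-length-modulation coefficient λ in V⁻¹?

λ = 0.0339 V⁻¹

With V_GS fixed, I_D ∝ (1 + λ V_DS) in saturation, so I_D2/I_D1 = (1 + λ V_DS2)/(1 + λ V_DS1).
8.74/7.45 = 1.173 = (1 + 9.7 λ)/(1 + 3.92 λ).
Solving: λ (I_D1 V_DS2 − I_D2 V_DS1) = I_D2 − I_D1, so λ = (8.74 − 7.45) / (7.45 × 9.7 − 8.74 × 3.92) = 1.29 / 38 = 0.0339 V⁻¹.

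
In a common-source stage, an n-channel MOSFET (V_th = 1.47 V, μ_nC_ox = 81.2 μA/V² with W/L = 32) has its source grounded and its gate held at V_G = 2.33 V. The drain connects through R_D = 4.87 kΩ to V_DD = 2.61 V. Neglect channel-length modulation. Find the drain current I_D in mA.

I_D = 0.484 mA

V_GS = V_G = 2.33 V, so V_ov = 2.33 − 1.47 = 0.86 V.
k_n = μ_nC_ox · (W/L) = 2.598 mA/V².
Assume saturation: I_D = ½ k_n V_ov² = 0.5 × 2.598 × 0.86² = 0.961 mA, giving V_DS = V_DD − I_D R_D = 2.61 − 0.961 × 4.87 = -2.07 V.
But -2.07 V < V_ov = 0.86 V, so the device is actually in triode.
In triode I_D = k_n[V_ov V_DS − ½ V_DS²] and I_D = (V_DD − V_DS)/R_D. Equating: 6.33 V_DS² − 11.88 V_DS + 2.61 = 0, giving V_DS = 0.254 V (the root below V_ov).
I_D = (2.61 − 0.254) / 4.87 = 0.484 mA.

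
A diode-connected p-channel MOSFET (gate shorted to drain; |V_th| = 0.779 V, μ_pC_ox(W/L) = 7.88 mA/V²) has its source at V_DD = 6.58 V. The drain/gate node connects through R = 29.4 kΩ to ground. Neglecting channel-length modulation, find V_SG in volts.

V_SG = 0.999 V

With gate tied to drain, V_SG = V_SD ≥ V_SG − |V_th|, so the device is in saturation.
KCL at the drain: ½ k_p (V_SG − |V_th|)² = (V_DD − V_SG)/R.
Let x = V_SG − 0.779. Then 116 x² + x − 5.801 = 0, giving x = 0.22 V (positive root), so V_SG = 0.999 V.
I_D = (V_DD − V_SG)/R = (6.58 − 0.999) / 29.4 = 0.19 mA.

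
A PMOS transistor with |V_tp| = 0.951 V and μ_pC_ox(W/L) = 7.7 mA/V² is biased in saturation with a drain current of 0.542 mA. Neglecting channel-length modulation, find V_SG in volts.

In saturation I_D = ½ k_p (V_SG − |V_tp|)², so V_SG − |V_tp| = √(2 I_D / k_p) = √(2 × 0.542 / 7.7) = 0.375 V.
V_SG = 0.951 + 0.375 = 1.33 V.

V_SG = 1.33 V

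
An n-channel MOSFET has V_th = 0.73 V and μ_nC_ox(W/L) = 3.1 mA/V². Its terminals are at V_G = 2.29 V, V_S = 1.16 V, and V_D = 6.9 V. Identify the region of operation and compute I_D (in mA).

V_GS = V_G − V_S = 2.29 − 1.16 = 1.13 V; V_DS = V_D − V_S = 6.9 − 1.16 = 5.74 V.
V_ov = V_GS − V_th = 1.13 − 0.73 = 0.4 V.
Since V_DS = 5.74 V ≥ V_ov = 0.4 V, the device is in saturation.
I_D = ½ k_n V_ov² = 0.5 × 3.1 × 0.4² = 0.248 mA.

Saturation; I_D = 0.248 mA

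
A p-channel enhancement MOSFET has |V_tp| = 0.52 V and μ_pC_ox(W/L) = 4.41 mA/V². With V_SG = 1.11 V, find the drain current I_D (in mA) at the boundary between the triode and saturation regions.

I_D = 0.768 mA

At the boundary V_SD = V_ov = V_SG − |V_tp| = 1.11 − 0.52 = 0.59 V.
I_D = ½ k_p V_ov² = 0.5 × 4.41 × 0.59² = 0.768 mA.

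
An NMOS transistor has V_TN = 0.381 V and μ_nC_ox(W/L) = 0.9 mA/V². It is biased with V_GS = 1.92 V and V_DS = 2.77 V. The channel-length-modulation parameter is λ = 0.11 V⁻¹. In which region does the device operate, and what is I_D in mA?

V_ov = V_GS − V_TN = 1.92 − 0.381 = 1.54 V.
Since V_DS = 2.77 V ≥ V_ov = 1.54 V, the device is in saturation.
I_D = ½ k_n V_ov² (1 + λ V_DS) = 0.5 × 0.9 × 1.54² × (1 + 0.11 × 2.77) = 1.39 mA.

Saturation; I_D = 1.39 mA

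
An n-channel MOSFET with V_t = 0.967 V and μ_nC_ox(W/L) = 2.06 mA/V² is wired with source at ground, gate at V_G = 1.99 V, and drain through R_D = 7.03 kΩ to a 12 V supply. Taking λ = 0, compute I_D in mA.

V_GS = V_G = 1.99 V, so V_ov = 1.99 − 0.967 = 1.02 V.
Assume saturation: I_D = ½ k_n V_ov² = 0.5 × 2.06 × 1.02² = 1.08 mA, giving V_DS = V_DD − I_D R_D = 12 − 1.08 × 7.03 = 4.42 V.
V_DS = 4.42 V ≥ V_ov = 1.02 V, confirming saturation.

I_D = 1.08 mA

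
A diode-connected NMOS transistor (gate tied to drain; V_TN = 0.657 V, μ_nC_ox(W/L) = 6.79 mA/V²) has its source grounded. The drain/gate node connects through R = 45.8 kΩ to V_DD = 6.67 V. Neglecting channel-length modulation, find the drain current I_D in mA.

I_D = 0.127 mA

With gate tied to drain, V_GS = V_DS ≥ V_GS − V_TN, so the device is in saturation.
KCL at the drain: ½ k_n (V_GS − V_TN)² = (V_DD − V_GS)/R.
Let x = V_GS − 0.657. Then 155 x² + x − 6.013 = 0, giving x = 0.193 V (positive root), so V_GS = 0.85 V.
I_D = (V_DD − V_GS)/R = (6.67 − 0.85) / 45.8 = 0.127 mA.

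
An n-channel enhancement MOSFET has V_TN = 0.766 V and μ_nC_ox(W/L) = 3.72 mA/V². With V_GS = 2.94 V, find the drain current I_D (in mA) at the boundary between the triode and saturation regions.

At the boundary V_DS = V_ov = V_GS − V_TN = 2.94 − 0.766 = 2.17 V.
I_D = ½ k_n V_ov² = 0.5 × 3.72 × 2.17² = 8.79 mA.

I_D = 8.79 mA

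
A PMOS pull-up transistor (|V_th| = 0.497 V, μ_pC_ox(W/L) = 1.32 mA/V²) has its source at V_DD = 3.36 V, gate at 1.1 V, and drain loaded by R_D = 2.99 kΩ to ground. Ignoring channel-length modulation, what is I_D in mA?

V_SG = V_DD − V_G = 3.36 − 1.1 = 2.26 V, so V_ov = 2.26 − 0.497 = 1.76 V.
Assume saturation: I_D = ½ k_p V_ov² = 0.5 × 1.32 × 1.76² = 2.05 mA, giving V_SD = V_DD − I_D R_D = 3.36 − 2.05 × 2.99 = -2.77 V.
But -2.77 V < V_ov = 1.76 V, so the device is actually in triode.
In triode I_D = k_p[V_ov V_SD − ½ V_SD²] and I_D = (V_DD − V_SD)/R_D. Equating: 1.97 V_SD² − 7.958 V_SD + 3.36 = 0, giving V_SD = 0.479 V (the root below V_ov).
I_D = (3.36 − 0.479) / 2.99 = 0.964 mA.

I_D = 0.964 mA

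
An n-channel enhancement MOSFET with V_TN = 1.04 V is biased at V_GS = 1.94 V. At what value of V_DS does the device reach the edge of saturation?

V_DS,sat = 0.900 V

The boundary between triode and saturation is V_DS = V_GS − V_TN = V_ov.
V_ov = 1.94 − 1.04 = 0.9 V.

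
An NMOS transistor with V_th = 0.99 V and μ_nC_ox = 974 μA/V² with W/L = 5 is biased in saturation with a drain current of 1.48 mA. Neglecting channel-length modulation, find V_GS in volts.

V_GS = 1.77 V

k_n = μ_nC_ox · (W/L) = 4.87 mA/V².
In saturation I_D = ½ k_n (V_GS − V_th)², so V_GS − V_th = √(2 I_D / k_n) = √(2 × 1.48 / 4.87) = 0.78 V.
V_GS = 0.99 + 0.78 = 1.77 V.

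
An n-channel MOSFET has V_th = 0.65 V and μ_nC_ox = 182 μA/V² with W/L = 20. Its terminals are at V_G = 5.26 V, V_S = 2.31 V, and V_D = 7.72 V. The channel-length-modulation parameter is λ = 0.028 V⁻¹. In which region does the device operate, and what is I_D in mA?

V_GS = V_G − V_S = 5.26 − 2.31 = 2.95 V; V_DS = V_D − V_S = 7.72 − 2.31 = 5.41 V.
k_n = μ_nC_ox · (W/L) = 3.64 mA/V².
V_ov = V_GS − V_th = 2.95 − 0.65 = 2.3 V.
Since V_DS = 5.41 V ≥ V_ov = 2.3 V, the device is in saturation.
I_D = ½ k_n V_ov² (1 + λ V_DS) = 0.5 × 3.64 × 2.3² × (1 + 0.028 × 5.41) = 11.1 mA.

Saturation; I_D = 11.1 mA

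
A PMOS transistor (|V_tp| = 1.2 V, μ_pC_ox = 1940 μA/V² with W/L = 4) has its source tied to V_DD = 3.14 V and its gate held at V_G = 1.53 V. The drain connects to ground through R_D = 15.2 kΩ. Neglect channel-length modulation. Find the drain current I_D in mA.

V_SG = V_DD − V_G = 3.14 − 1.53 = 1.61 V, so V_ov = 1.61 − 1.2 = 0.41 V.
k_p = μ_pC_ox · (W/L) = 7.76 mA/V².
Assume saturation: I_D = ½ k_p V_ov² = 0.5 × 7.76 × 0.41² = 0.652 mA, giving V_SD = V_DD − I_D R_D = 3.14 − 0.652 × 15.2 = -6.77 V.
But -6.77 V < V_ov = 0.41 V, so the device is actually in triode.
In triode I_D = k_p[V_ov V_SD − ½ V_SD²] and I_D = (V_DD − V_SD)/R_D. Equating: 59 V_SD² − 49.36 V_SD + 3.14 = 0, giving V_SD = 0.0694 V (the root below V_ov).
I_D = (3.14 − 0.0694) / 15.2 = 0.202 mA.

I_D = 0.202 mA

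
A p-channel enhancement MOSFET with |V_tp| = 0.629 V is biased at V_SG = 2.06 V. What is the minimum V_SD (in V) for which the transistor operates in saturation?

The boundary between triode and saturation is V_SD = V_SG − |V_tp| = V_ov.
V_ov = 2.06 − 0.629 = 1.43 V.

V_SD,sat = 1.43 V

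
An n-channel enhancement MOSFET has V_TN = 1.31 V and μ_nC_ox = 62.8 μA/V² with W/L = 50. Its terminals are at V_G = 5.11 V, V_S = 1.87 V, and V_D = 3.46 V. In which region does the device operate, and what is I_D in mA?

V_GS = V_G − V_S = 5.11 − 1.87 = 3.24 V; V_DS = V_D − V_S = 3.46 − 1.87 = 1.59 V.
k_n = μ_nC_ox · (W/L) = 3.14 mA/V².
V_ov = V_GS − V_TN = 3.24 − 1.31 = 1.93 V.
Since V_DS = 1.59 V < V_ov = 1.93 V, the device is in the triode region.
I_D = k_n [V_ov · V_DS − ½ V_DS²] = 3.14 × [1.93 × 1.59 − 0.5 × 1.59²] = 5.67 mA.

Triode; I_D = 5.67 mA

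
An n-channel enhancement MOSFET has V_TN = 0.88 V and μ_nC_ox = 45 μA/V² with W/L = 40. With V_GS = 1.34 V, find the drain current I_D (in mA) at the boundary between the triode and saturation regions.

I_D = 0.190 mA

At the boundary V_DS = V_ov = V_GS − V_TN = 1.34 − 0.88 = 0.46 V.
k_n = μ_nC_ox · (W/L) = 1.8 mA/V².
I_D = ½ k_n V_ov² = 0.5 × 1.8 × 0.46² = 0.19 mA.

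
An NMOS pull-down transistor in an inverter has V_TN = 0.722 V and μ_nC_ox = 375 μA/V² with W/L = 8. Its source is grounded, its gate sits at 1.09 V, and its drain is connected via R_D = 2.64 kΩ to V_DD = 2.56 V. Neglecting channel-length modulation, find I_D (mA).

V_GS = V_G = 1.09 V, so V_ov = 1.09 − 0.722 = 0.368 V.
k_n = μ_nC_ox · (W/L) = 3 mA/V².
Assume saturation: I_D = ½ k_n V_ov² = 0.5 × 3 × 0.368² = 0.203 mA, giving V_DS = V_DD − I_D R_D = 2.56 − 0.203 × 2.64 = 2.02 V.
V_DS = 2.02 V ≥ V_ov = 0.368 V, confirming saturation.

I_D = 0.203 mA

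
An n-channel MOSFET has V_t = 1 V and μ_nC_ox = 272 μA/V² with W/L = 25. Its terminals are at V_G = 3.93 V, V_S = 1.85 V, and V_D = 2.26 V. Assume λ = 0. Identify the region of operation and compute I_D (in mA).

V_GS = V_G − V_S = 3.93 − 1.85 = 2.08 V; V_DS = V_D − V_S = 2.26 − 1.85 = 0.41 V.
k_n = μ_nC_ox · (W/L) = 6.8 mA/V².
V_ov = V_GS − V_t = 2.08 − 1 = 1.08 V.
Since V_DS = 0.41 V < V_ov = 1.08 V, the device is in the triode region.
I_D = k_n [V_ov · V_DS − ½ V_DS²] = 6.8 × [1.08 × 0.41 − 0.5 × 0.41²] = 2.44 mA.

Triode; I_D = 2.44 mA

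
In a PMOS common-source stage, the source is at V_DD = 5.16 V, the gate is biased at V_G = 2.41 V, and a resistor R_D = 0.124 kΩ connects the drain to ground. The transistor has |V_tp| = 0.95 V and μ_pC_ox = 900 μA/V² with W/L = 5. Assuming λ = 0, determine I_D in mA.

V_SG = V_DD − V_G = 5.16 − 2.41 = 2.75 V, so V_ov = 2.75 − 0.95 = 1.8 V.
k_p = μ_pC_ox · (W/L) = 4.5 mA/V².
Assume saturation: I_D = ½ k_p V_ov² = 0.5 × 4.5 × 1.8² = 7.29 mA, giving V_SD = V_DD − I_D R_D = 5.16 − 7.29 × 0.124 = 4.26 V.
V_SD = 4.26 V ≥ V_ov = 1.8 V, confirming saturation.

I_D = 7.29 mA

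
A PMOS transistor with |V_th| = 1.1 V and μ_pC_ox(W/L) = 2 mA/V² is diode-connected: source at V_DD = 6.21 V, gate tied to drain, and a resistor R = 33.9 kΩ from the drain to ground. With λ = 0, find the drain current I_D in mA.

With gate tied to drain, V_SG = V_SD ≥ V_SG − |V_th|, so the device is in saturation.
KCL at the drain: ½ k_p (V_SG − |V_th|)² = (V_DD − V_SG)/R.
Let x = V_SG − 1.1. Then 33.9 x² + x − 5.11 = 0, giving x = 0.374 V (positive root), so V_SG = 1.47 V.
I_D = (V_DD − V_SG)/R = (6.21 − 1.47) / 33.9 = 0.14 mA.

I_D = 0.140 mA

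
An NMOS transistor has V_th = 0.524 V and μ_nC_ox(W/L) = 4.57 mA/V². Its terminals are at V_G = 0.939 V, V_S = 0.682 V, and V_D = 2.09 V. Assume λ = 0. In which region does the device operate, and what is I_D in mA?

V_GS = V_G − V_S = 0.939 − 0.682 = 0.257 V; V_DS = V_D − V_S = 2.09 − 0.682 = 1.41 V.
V_GS = 0.257 V < V_th = 0.524 V, so the transistor is in cutoff.

Cutoff; I_D = 0 mA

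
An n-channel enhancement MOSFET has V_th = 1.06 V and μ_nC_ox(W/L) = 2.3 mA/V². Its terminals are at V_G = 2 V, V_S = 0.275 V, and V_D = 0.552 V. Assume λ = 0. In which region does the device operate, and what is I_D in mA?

V_GS = V_G − V_S = 2 − 0.275 = 1.73 V; V_DS = V_D − V_S = 0.552 − 0.275 = 0.277 V.
V_ov = V_GS − V_th = 1.73 − 1.06 = 0.665 V.
Since V_DS = 0.277 V < V_ov = 0.665 V, the device is in the triode region.
I_D = k_n [V_ov · V_DS − ½ V_DS²] = 2.3 × [0.665 × 0.277 − 0.5 × 0.277²] = 0.335 mA.

Triode; I_D = 0.335 mA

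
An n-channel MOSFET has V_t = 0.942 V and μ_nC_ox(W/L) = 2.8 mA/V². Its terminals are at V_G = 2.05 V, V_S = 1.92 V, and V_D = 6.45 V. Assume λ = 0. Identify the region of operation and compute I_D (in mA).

V_GS = V_G − V_S = 2.05 − 1.92 = 0.13 V; V_DS = V_D − V_S = 6.45 − 1.92 = 4.53 V.
V_GS = 0.13 V < V_t = 0.942 V, so the transistor is in cutoff.

Cutoff; I_D = 0 mA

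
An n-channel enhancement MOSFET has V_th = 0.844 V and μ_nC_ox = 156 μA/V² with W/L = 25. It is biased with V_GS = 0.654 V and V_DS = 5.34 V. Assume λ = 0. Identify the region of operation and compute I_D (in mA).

Cutoff; I_D = 0 mA

V_GS = 0.654 V < V_th = 0.844 V, so the transistor is in cutoff.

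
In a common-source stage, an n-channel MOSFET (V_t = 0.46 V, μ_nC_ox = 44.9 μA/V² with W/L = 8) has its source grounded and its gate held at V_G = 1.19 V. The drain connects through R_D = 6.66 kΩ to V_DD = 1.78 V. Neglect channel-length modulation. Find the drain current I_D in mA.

V_GS = V_G = 1.19 V, so V_ov = 1.19 − 0.46 = 0.73 V.
k_n = μ_nC_ox · (W/L) = 0.3592 mA/V².
Assume saturation: I_D = ½ k_n V_ov² = 0.5 × 0.3592 × 0.73² = 0.0957 mA, giving V_DS = V_DD − I_D R_D = 1.78 − 0.0957 × 6.66 = 1.14 V.
V_DS = 1.14 V ≥ V_ov = 0.73 V, confirming saturation.

I_D = 0.0957 mA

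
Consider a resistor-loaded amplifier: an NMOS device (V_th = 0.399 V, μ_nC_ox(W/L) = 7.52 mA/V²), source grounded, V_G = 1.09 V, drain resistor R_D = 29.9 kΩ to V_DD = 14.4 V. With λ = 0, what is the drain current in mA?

V_GS = V_G = 1.09 V, so V_ov = 1.09 − 0.399 = 0.691 V.
Assume saturation: I_D = ½ k_n V_ov² = 0.5 × 7.52 × 0.691² = 1.8 mA, giving V_DS = V_DD − I_D R_D = 14.4 − 1.8 × 29.9 = -39.3 V.
But -39.3 V < V_ov = 0.691 V, so the device is actually in triode.
In triode I_D = k_n[V_ov V_DS − ½ V_DS²] and I_D = (V_DD − V_DS)/R_D. Equating: 112 V_DS² − 156.4 V_DS + 14.4 = 0, giving V_DS = 0.0992 V (the root below V_ov).
I_D = (14.4 − 0.0992) / 29.9 = 0.478 mA.

I_D = 0.478 mA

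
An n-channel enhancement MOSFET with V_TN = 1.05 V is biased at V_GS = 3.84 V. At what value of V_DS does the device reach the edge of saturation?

The boundary between triode and saturation is V_DS = V_GS − V_TN = V_ov.
V_ov = 3.84 − 1.05 = 2.79 V.

V_DS,sat = 2.79 V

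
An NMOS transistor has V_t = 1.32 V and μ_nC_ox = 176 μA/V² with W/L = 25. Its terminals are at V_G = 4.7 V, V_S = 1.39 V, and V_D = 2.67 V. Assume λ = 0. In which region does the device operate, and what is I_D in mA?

V_GS = V_G − V_S = 4.7 − 1.39 = 3.31 V; V_DS = V_D − V_S = 2.67 − 1.39 = 1.28 V.
k_n = μ_nC_ox · (W/L) = 4.4 mA/V².
V_ov = V_GS − V_t = 3.31 − 1.32 = 1.99 V.
Since V_DS = 1.28 V < V_ov = 1.99 V, the device is in the triode region.
I_D = k_n [V_ov · V_DS − ½ V_DS²] = 4.4 × [1.99 × 1.28 − 0.5 × 1.28²] = 7.6 mA.

Triode; I_D = 7.60 mA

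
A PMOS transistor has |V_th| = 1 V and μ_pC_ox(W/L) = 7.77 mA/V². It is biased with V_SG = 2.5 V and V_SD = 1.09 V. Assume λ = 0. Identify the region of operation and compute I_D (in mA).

Triode; I_D = 8.09 mA

V_ov = V_SG − |V_th| = 2.5 − 1 = 1.5 V.
Since V_SD = 1.09 V < V_ov = 1.5 V, the device is in the triode region.
I_D = k_p [V_ov · V_SD − ½ V_SD²] = 7.77 × [1.5 × 1.09 − 0.5 × 1.09²] = 8.09 mA.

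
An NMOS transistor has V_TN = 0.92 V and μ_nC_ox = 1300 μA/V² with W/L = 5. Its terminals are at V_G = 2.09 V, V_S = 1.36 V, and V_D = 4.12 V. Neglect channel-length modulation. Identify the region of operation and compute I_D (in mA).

V_GS = V_G − V_S = 2.09 − 1.36 = 0.73 V; V_DS = V_D − V_S = 4.12 − 1.36 = 2.76 V.
V_GS = 0.73 V < V_TN = 0.92 V, so the transistor is in cutoff.

Cutoff; I_D = 0 mA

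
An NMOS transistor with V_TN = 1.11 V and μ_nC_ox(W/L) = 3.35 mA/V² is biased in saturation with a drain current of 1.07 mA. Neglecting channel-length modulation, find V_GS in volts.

In saturation I_D = ½ k_n (V_GS − V_TN)², so V_GS − V_TN = √(2 I_D / k_n) = √(2 × 1.07 / 3.35) = 0.799 V.
V_GS = 1.11 + 0.799 = 1.91 V.

V_GS = 1.91 V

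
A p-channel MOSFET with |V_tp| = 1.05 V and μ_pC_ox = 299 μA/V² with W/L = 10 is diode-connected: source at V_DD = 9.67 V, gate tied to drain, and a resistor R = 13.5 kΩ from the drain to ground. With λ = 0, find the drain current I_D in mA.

With gate tied to drain, V_SG = V_SD ≥ V_SG − |V_tp|, so the device is in saturation.
k_p = μ_pC_ox · (W/L) = 2.99 mA/V².
KCL at the drain: ½ k_p (V_SG − |V_tp|)² = (V_DD − V_SG)/R.
Let x = V_SG − 1.05. Then 20.2 x² + x − 8.62 = 0, giving x = 0.629 V (positive root), so V_SG = 1.68 V.
I_D = (V_DD − V_SG)/R = (9.67 − 1.68) / 13.5 = 0.592 mA.

I_D = 0.592 mA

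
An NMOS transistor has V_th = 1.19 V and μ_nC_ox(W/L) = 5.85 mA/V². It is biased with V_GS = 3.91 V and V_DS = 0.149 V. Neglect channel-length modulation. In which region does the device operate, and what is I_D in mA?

V_ov = V_GS − V_th = 3.91 − 1.19 = 2.72 V.
Since V_DS = 0.149 V < V_ov = 2.72 V, the device is in the triode region.
I_D = k_n [V_ov · V_DS − ½ V_DS²] = 5.85 × [2.72 × 0.149 − 0.5 × 0.149²] = 2.31 mA.

Triode; I_D = 2.31 mA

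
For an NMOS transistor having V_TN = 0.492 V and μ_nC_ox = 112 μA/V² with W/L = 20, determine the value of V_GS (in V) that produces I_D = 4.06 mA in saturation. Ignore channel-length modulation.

V_GS = 2.40 V

k_n = μ_nC_ox · (W/L) = 2.24 mA/V².
In saturation I_D = ½ k_n (V_GS − V_TN)², so V_GS − V_TN = √(2 I_D / k_n) = √(2 × 4.06 / 2.24) = 1.9 V.
V_GS = 0.492 + 1.9 = 2.4 V.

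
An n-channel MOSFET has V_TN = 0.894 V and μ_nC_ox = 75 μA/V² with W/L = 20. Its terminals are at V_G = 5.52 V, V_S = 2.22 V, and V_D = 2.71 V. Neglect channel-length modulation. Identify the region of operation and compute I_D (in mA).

V_GS = V_G − V_S = 5.52 − 2.22 = 3.3 V; V_DS = V_D − V_S = 2.71 − 2.22 = 0.49 V.
k_n = μ_nC_ox · (W/L) = 1.5 mA/V².
V_ov = V_GS − V_TN = 3.3 − 0.894 = 2.41 V.
Since V_DS = 0.49 V < V_ov = 2.41 V, the device is in the triode region.
I_D = k_n [V_ov · V_DS − ½ V_DS²] = 1.5 × [2.41 × 0.49 − 0.5 × 0.49²] = 1.59 mA.

Triode; I_D = 1.59 mA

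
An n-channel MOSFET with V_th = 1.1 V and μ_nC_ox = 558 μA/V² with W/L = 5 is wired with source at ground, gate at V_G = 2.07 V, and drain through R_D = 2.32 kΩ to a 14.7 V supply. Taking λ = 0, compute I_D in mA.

V_GS = V_G = 2.07 V, so V_ov = 2.07 − 1.1 = 0.97 V.
k_n = μ_nC_ox · (W/L) = 2.79 mA/V².
Assume saturation: I_D = ½ k_n V_ov² = 0.5 × 2.79 × 0.97² = 1.31 mA, giving V_DS = V_DD − I_D R_D = 14.7 − 1.31 × 2.32 = 11.7 V.
V_DS = 11.7 V ≥ V_ov = 0.97 V, confirming saturation.

I_D = 1.31 mA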